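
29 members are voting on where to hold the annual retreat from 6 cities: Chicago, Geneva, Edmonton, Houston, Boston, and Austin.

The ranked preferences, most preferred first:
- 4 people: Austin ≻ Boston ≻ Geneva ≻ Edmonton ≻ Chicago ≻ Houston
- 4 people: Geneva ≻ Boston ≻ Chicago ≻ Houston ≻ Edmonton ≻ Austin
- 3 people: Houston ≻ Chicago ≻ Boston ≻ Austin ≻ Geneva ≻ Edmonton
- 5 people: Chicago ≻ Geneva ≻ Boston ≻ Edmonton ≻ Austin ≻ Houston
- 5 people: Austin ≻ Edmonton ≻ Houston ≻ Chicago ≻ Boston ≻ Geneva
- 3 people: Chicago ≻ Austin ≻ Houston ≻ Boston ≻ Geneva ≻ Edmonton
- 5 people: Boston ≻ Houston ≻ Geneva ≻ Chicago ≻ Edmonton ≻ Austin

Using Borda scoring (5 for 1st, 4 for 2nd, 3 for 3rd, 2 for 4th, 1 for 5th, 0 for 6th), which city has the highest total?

Boston

Chicago: 4×1 + 4×3 + 3×4 + 5×5 + 5×2 + 3×5 + 5×2 = 88
Geneva: 4×3 + 4×5 + 3×1 + 5×4 + 5×0 + 3×1 + 5×3 = 73
Edmonton: 4×2 + 4×1 + 3×0 + 5×2 + 5×4 + 3×0 + 5×1 = 47
Houston: 4×0 + 4×2 + 3×5 + 5×0 + 5×3 + 3×3 + 5×4 = 67
Boston: 4×4 + 4×4 + 3×3 + 5×3 + 5×1 + 3×2 + 5×5 = 92
Austin: 4×5 + 4×0 + 3×2 + 5×1 + 5×5 + 3×4 + 5×0 = 68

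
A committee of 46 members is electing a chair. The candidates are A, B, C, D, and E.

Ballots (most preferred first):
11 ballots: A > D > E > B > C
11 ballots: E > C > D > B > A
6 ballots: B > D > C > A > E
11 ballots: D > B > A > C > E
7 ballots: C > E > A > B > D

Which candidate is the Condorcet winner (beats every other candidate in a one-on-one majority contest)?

D vs A: 28–18
D vs B: 33–13
D vs C: 28–18
D vs E: 28–18
D beats every other candidate.

D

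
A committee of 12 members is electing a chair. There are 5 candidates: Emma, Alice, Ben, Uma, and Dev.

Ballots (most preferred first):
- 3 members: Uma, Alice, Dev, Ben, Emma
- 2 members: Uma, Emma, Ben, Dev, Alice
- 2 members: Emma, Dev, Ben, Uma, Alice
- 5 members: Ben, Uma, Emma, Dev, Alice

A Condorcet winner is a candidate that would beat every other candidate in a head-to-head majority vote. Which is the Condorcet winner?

Ben

Ben vs Emma: 8–4
Ben vs Alice: 9–3
Ben vs Uma: 7–5
Ben vs Dev: 7–5
Ben beats every other candidate.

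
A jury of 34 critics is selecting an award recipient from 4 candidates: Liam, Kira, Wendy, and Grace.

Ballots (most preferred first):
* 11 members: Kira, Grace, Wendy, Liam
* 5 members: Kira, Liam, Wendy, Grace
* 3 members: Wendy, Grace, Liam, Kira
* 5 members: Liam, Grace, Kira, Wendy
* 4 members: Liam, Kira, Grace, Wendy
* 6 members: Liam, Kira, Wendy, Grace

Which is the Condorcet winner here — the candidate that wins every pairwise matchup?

Liam

Liam vs Kira: 18–16
Liam vs Wendy: 20–14
Liam vs Grace: 20–14
Liam beats every other candidate.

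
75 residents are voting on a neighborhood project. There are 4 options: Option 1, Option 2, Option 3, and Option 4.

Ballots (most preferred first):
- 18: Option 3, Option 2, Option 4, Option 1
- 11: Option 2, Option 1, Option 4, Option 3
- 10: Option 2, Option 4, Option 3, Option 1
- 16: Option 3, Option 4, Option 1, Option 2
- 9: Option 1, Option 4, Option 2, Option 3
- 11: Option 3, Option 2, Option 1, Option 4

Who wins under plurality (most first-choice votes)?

First-place votes: Option 1 9, Option 2 21, Option 3 45, Option 4 0.

Option 3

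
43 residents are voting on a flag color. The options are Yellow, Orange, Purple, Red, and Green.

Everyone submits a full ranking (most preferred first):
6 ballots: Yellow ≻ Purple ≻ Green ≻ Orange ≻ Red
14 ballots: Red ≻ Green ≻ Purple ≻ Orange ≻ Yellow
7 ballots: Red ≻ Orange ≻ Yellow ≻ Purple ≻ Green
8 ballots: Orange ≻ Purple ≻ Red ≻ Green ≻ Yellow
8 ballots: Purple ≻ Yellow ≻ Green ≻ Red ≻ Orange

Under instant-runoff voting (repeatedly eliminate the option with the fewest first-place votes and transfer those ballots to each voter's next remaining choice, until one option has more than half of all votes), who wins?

Purple

Round 1: Yellow 6, Orange 8, Purple 8, Red 21, Green 0. Green eliminated.
Round 2: Yellow 6, Orange 8, Purple 8, Red 21. Yellow eliminated.
Round 3: Orange 8, Purple 14, Red 21. Orange eliminated.
Round 4: Purple 22, Red 21. Purple has a majority (≥22).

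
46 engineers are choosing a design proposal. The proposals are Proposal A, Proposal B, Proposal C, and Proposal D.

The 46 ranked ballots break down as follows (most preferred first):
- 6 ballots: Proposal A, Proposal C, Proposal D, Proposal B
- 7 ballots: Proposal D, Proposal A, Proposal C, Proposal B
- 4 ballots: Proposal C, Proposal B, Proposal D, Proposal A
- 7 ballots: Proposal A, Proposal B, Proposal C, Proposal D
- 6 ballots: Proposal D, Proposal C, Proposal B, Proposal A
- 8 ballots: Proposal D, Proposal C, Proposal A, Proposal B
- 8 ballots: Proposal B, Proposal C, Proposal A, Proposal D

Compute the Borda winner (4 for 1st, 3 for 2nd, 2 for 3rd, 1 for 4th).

Proposal A: 6×4 + 7×3 + 4×1 + 7×4 + 6×1 + 8×2 + 8×2 = 115
Proposal B: 6×1 + 7×1 + 4×3 + 7×3 + 6×2 + 8×1 + 8×4 = 98
Proposal C: 6×3 + 7×2 + 4×4 + 7×2 + 6×3 + 8×3 + 8×3 = 128
Proposal D: 6×2 + 7×4 + 4×2 + 7×1 + 6×4 + 8×4 + 8×1 = 119

Proposal C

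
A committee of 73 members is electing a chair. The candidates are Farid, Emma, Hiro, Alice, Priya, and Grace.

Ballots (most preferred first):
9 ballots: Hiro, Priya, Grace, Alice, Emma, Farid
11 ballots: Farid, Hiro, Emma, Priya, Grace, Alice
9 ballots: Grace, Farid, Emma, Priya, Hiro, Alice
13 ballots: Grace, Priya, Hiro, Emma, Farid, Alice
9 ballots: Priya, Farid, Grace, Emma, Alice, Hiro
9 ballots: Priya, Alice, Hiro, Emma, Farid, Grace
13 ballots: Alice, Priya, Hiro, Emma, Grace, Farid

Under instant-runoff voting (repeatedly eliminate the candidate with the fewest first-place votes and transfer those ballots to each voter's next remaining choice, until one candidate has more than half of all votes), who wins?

Priya

Round 1: Farid 11, Emma 0, Hiro 9, Alice 13, Priya 18, Grace 22. Emma eliminated.
Round 2: Farid 11, Hiro 9, Alice 13, Priya 18, Grace 22. Hiro eliminated.
Round 3: Farid 11, Alice 13, Priya 27, Grace 22. Farid eliminated.
Round 4: Alice 13, Priya 38, Grace 22. Priya has a majority (≥37).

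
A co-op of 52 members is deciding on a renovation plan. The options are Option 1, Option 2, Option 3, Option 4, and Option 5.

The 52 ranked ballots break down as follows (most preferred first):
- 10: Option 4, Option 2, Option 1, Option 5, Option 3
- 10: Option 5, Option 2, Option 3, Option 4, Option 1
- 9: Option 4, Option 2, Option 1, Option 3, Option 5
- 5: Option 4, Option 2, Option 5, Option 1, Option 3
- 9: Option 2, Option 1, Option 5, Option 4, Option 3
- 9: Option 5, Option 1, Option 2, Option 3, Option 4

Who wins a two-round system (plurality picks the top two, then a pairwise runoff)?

Round 1 first-place votes: Option 1 0, Option 2 9, Option 3 0, Option 4 24, Option 5 19. Option 4 and Option 5 advance.
Runoff: Option 4 is ranked above Option 5 on 24 ballots, Option 5 above Option 4 on 28.

Option 5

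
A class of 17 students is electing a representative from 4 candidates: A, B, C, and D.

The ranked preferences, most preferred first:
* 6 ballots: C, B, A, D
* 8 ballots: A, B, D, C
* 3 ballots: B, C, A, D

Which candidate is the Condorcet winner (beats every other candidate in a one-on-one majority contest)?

B vs A: 9–8
B vs C: 11–6
B vs D: 17–0
B beats every other candidate.

B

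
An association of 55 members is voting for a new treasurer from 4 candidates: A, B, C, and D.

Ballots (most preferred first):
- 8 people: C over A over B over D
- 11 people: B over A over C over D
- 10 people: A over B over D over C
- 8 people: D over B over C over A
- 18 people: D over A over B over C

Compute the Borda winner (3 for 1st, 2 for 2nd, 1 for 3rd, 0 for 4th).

A: 8×2 + 11×2 + 10×3 + 8×0 + 18×2 = 104
B: 8×1 + 11×3 + 10×2 + 8×2 + 18×1 = 95
C: 8×3 + 11×1 + 10×0 + 8×1 + 18×0 = 43
D: 8×0 + 11×0 + 10×1 + 8×3 + 18×3 = 88

A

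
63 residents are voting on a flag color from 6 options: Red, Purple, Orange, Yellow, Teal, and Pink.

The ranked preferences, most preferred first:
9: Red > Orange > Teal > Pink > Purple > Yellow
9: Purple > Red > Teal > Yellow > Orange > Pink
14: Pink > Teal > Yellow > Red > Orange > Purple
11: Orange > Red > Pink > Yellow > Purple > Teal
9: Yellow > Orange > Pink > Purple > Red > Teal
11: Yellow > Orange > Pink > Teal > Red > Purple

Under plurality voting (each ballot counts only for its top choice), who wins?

First-place votes: Red 9, Purple 9, Orange 11, Yellow 20, Teal 0, Pink 14.

Yellow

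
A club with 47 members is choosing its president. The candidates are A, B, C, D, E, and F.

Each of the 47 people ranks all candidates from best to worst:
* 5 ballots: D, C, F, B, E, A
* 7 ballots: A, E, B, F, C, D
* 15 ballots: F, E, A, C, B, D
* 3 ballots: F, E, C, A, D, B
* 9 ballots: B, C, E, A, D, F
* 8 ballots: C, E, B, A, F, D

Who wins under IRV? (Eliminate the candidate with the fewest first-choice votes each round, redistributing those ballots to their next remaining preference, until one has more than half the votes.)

B

Round 1: A 7, B 9, C 8, D 5, E 0, F 18. E eliminated.
Round 2: A 7, B 9, C 8, D 5, F 18. D eliminated.
Round 3: A 7, B 9, C 13, F 18. A eliminated.
Round 4: B 16, C 13, F 18. C eliminated.
Round 5: B 24, F 23. B has a majority (≥24).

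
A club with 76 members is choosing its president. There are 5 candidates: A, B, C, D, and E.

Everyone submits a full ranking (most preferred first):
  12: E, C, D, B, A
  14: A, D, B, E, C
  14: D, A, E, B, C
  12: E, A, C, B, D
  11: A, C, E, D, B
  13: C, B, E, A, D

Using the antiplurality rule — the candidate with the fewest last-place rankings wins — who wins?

Last-place votes: A 12, B 11, C 28, D 25, E 0.

E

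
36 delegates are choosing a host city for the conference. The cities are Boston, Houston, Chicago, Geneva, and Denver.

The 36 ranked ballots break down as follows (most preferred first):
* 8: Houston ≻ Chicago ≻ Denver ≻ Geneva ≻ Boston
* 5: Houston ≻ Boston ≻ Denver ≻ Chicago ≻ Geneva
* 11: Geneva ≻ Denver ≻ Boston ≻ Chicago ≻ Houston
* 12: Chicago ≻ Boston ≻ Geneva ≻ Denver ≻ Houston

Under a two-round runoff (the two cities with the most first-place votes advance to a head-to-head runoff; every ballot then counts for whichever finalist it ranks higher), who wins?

Chicago

Round 1 first-place votes: Boston 0, Houston 13, Chicago 12, Geneva 11, Denver 0. Houston and Chicago advance.
Runoff: Houston is ranked above Chicago on 13 ballots, Chicago above Houston on 23.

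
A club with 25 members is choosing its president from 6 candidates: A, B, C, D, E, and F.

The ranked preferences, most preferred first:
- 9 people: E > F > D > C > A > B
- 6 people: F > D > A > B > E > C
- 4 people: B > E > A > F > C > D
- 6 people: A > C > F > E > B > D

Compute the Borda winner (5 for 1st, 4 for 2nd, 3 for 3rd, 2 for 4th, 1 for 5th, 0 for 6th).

F

A: 9×1 + 6×3 + 4×3 + 6×5 = 69
B: 9×0 + 6×2 + 4×5 + 6×1 = 38
C: 9×2 + 6×0 + 4×1 + 6×4 = 46
D: 9×3 + 6×4 + 4×0 + 6×0 = 51
E: 9×5 + 6×1 + 4×4 + 6×2 = 79
F: 9×4 + 6×5 + 4×2 + 6×3 = 92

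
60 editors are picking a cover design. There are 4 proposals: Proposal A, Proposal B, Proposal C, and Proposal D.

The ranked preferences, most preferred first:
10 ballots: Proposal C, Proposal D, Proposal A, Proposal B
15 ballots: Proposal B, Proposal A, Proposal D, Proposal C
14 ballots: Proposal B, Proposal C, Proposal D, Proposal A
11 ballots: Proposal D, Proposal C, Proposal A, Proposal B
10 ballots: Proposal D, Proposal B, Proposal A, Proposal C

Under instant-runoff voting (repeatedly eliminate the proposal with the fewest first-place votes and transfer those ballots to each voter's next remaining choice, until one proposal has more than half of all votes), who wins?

Round 1: Proposal A 0, Proposal B 29, Proposal C 10, Proposal D 21. Proposal A eliminated.
Round 2: Proposal B 29, Proposal C 10, Proposal D 21. Proposal C eliminated.
Round 3: Proposal B 29, Proposal D 31. Proposal D has a majority (≥31).

Proposal D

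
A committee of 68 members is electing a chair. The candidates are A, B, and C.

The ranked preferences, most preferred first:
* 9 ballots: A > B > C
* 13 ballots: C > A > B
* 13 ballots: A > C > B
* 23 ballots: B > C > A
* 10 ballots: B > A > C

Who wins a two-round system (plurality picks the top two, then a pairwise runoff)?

Round 1 first-place votes: A 22, B 33, C 13. B and A advance.
Runoff: B is ranked above A on 33 ballots, A above B on 35.

A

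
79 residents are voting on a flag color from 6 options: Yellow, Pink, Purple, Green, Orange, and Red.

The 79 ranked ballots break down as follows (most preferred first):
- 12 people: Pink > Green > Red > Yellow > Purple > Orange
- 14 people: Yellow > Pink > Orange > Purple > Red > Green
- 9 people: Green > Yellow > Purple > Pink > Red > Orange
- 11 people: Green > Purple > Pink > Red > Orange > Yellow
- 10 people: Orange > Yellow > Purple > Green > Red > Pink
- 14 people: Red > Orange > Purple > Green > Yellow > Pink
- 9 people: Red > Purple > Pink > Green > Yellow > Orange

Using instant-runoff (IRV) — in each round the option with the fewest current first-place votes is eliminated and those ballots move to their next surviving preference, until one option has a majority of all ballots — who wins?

Green

Round 1: Yellow 14, Pink 12, Purple 0, Green 20, Orange 10, Red 23. Purple eliminated.
Round 2: Yellow 14, Pink 12, Green 20, Orange 10, Red 23. Orange eliminated.
Round 3: Yellow 24, Pink 12, Green 20, Red 23. Pink eliminated.
Round 4: Yellow 24, Green 32, Red 23. Red eliminated.
Round 5: Yellow 24, Green 55. Green has a majority (≥40).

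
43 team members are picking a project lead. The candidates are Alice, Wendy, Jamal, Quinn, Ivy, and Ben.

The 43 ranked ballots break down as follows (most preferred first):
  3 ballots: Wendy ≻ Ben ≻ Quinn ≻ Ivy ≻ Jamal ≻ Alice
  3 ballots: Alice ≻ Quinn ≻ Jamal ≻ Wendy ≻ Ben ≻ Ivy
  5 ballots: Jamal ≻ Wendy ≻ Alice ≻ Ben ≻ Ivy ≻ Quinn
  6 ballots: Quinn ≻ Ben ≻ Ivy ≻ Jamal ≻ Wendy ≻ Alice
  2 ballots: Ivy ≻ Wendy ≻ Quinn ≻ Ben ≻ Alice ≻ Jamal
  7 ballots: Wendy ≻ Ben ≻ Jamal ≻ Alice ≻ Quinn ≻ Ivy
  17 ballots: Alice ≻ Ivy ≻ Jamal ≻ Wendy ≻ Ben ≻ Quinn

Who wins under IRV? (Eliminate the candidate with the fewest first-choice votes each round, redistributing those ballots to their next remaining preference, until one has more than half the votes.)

Wendy

Round 1: Alice 20, Wendy 10, Jamal 5, Quinn 6, Ivy 2, Ben 0. Ben eliminated.
Round 2: Alice 20, Wendy 10, Jamal 5, Quinn 6, Ivy 2. Ivy eliminated.
Round 3: Alice 20, Wendy 12, Jamal 5, Quinn 6. Jamal eliminated.
Round 4: Alice 20, Wendy 17, Quinn 6. Quinn eliminated.
Round 5: Alice 20, Wendy 23. Wendy has a majority (≥22).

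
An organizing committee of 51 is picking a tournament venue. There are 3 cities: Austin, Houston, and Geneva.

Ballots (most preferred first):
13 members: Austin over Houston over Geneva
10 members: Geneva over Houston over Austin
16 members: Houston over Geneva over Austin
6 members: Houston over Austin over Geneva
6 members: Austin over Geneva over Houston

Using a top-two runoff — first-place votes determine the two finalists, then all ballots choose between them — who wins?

Round 1 first-place votes: Austin 19, Houston 22, Geneva 10. Houston and Austin advance.
Runoff: Houston is ranked above Austin on 32 ballots, Austin above Houston on 19.

Houston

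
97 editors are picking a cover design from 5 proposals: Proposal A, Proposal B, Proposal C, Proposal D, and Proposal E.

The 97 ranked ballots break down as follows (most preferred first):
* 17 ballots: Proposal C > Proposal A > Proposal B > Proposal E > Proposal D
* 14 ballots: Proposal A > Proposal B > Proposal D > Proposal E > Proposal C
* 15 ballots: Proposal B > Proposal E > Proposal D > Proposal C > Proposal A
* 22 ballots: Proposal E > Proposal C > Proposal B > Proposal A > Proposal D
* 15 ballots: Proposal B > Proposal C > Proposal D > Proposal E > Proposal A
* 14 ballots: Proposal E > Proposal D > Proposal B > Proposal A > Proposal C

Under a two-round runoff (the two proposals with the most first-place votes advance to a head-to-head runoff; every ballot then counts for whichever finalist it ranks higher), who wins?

Round 1 first-place votes: Proposal A 14, Proposal B 30, Proposal C 17, Proposal D 0, Proposal E 36. Proposal E and Proposal B advance.
Runoff: Proposal E is ranked above Proposal B on 36 ballots, Proposal B above Proposal E on 61.

Proposal B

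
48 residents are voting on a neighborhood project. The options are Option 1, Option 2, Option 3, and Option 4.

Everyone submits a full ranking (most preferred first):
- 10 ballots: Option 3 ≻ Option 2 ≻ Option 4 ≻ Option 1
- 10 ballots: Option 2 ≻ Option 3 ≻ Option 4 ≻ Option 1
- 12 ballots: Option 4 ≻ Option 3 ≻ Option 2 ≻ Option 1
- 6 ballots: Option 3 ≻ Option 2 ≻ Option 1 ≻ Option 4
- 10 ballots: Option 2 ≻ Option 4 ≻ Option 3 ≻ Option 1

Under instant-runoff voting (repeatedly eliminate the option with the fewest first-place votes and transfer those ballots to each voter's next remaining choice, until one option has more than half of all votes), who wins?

Round 1: Option 1 0, Option 2 20, Option 3 16, Option 4 12. Option 1 eliminated.
Round 2: Option 2 20, Option 3 16, Option 4 12. Option 4 eliminated.
Round 3: Option 2 20, Option 3 28. Option 3 has a majority (≥25).

Option 3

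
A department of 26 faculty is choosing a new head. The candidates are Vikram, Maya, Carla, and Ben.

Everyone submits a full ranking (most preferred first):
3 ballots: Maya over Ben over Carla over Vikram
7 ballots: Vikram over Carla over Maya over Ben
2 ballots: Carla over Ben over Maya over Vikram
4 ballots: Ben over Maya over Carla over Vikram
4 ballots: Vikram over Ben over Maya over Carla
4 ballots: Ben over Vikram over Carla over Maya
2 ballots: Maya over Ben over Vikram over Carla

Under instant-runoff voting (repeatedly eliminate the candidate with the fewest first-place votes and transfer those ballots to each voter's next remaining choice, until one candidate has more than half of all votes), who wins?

Round 1: Vikram 11, Maya 5, Carla 2, Ben 8. Carla eliminated.
Round 2: Vikram 11, Maya 5, Ben 10. Maya eliminated.
Round 3: Vikram 11, Ben 15. Ben has a majority (≥14).

Ben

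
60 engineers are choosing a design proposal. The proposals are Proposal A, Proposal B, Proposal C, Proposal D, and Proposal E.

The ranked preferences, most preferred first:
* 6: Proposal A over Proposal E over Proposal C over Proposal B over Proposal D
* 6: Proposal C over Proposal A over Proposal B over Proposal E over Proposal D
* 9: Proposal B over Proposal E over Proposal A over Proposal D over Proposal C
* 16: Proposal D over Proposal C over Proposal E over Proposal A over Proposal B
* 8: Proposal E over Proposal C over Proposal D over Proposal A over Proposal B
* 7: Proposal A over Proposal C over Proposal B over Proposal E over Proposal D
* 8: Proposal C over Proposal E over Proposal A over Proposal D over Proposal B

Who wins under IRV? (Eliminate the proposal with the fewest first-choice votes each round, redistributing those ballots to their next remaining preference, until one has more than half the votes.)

Proposal C

Round 1: Proposal A 13, Proposal B 9, Proposal C 14, Proposal D 16, Proposal E 8. Proposal E eliminated.
Round 2: Proposal A 13, Proposal B 9, Proposal C 22, Proposal D 16. Proposal B eliminated.
Round 3: Proposal A 22, Proposal C 22, Proposal D 16. Proposal D eliminated.
Round 4: Proposal A 22, Proposal C 38. Proposal C has a majority (≥31).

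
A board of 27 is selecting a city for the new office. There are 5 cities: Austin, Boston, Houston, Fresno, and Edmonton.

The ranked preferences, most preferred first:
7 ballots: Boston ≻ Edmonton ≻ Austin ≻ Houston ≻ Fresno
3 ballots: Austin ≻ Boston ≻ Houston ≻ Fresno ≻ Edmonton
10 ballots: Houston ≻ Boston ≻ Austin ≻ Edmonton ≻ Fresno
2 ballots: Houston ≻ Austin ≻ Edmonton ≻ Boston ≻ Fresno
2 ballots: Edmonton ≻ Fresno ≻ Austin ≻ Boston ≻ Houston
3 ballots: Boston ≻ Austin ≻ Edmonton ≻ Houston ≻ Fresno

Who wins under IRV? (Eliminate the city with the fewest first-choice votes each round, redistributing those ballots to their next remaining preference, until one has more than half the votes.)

Boston

Round 1: Austin 3, Boston 10, Houston 12, Fresno 0, Edmonton 2. Fresno eliminated.
Round 2: Austin 3, Boston 10, Houston 12, Edmonton 2. Edmonton eliminated.
Round 3: Austin 5, Boston 10, Houston 12. Austin eliminated.
Round 4: Boston 15, Houston 12. Boston has a majority (≥14).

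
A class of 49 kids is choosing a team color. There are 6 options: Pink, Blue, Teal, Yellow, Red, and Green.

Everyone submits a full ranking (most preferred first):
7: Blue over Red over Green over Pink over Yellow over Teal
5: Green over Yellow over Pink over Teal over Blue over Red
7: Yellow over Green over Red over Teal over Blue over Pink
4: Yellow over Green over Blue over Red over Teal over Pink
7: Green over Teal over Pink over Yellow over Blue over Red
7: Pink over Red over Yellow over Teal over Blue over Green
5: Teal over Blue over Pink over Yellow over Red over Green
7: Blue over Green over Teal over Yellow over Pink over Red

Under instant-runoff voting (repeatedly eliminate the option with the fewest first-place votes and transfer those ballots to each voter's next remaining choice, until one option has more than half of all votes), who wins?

Round 1: Pink 7, Blue 14, Teal 5, Yellow 11, Red 0, Green 12. Red eliminated.
Round 2: Pink 7, Blue 14, Teal 5, Yellow 11, Green 12. Teal eliminated.
Round 3: Pink 7, Blue 19, Yellow 11, Green 12. Pink eliminated.
Round 4: Blue 19, Yellow 18, Green 12. Green eliminated.
Round 5: Blue 19, Yellow 30. Yellow has a majority (≥25).

Yellow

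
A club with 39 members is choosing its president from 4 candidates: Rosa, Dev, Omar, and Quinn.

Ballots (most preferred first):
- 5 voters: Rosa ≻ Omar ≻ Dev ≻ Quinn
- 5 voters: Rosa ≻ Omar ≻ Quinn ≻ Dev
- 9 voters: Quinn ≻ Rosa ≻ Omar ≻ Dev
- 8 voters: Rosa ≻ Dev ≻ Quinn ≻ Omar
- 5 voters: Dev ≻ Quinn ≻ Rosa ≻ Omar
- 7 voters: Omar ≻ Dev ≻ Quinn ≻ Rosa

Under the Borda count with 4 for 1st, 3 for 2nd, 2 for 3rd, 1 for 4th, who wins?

Rosa: 5×4 + 5×4 + 9×3 + 8×4 + 5×2 + 7×1 = 116
Dev: 5×2 + 5×1 + 9×1 + 8×3 + 5×4 + 7×3 = 89
Omar: 5×3 + 5×3 + 9×2 + 8×1 + 5×1 + 7×4 = 89
Quinn: 5×1 + 5×2 + 9×4 + 8×2 + 5×3 + 7×2 = 96

Rosa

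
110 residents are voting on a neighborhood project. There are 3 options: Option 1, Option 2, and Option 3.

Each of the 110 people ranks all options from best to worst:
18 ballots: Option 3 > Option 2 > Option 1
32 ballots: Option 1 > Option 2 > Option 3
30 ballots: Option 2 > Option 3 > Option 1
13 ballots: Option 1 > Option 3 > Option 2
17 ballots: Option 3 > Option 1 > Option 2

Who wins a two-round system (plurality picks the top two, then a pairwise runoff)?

Option 3

Round 1 first-place votes: Option 1 45, Option 2 30, Option 3 35. Option 1 and Option 3 advance.
Runoff: Option 1 is ranked above Option 3 on 45 ballots, Option 3 above Option 1 on 65.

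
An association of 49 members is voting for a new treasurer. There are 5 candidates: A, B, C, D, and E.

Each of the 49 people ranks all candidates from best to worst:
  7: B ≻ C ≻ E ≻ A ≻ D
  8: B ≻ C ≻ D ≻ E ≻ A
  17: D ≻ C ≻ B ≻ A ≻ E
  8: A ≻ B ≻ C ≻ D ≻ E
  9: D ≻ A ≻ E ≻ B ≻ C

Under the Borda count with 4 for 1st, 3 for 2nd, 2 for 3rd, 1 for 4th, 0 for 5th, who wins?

D

A: 7×1 + 8×0 + 17×1 + 8×4 + 9×3 = 83
B: 7×4 + 8×4 + 17×2 + 8×3 + 9×1 = 127
C: 7×3 + 8×3 + 17×3 + 8×2 + 9×0 = 112
D: 7×0 + 8×2 + 17×4 + 8×1 + 9×4 = 128
E: 7×2 + 8×1 + 17×0 + 8×0 + 9×2 = 40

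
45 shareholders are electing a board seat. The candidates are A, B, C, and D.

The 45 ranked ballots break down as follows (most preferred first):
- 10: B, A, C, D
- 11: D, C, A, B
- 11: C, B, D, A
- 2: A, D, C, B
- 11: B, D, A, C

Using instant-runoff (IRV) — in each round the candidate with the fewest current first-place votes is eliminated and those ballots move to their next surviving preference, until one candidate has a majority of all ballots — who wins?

B

Round 1: A 2, B 21, C 11, D 11. A eliminated.
Round 2: B 21, C 11, D 13. C eliminated.
Round 3: B 32, D 13. B has a majority (≥23).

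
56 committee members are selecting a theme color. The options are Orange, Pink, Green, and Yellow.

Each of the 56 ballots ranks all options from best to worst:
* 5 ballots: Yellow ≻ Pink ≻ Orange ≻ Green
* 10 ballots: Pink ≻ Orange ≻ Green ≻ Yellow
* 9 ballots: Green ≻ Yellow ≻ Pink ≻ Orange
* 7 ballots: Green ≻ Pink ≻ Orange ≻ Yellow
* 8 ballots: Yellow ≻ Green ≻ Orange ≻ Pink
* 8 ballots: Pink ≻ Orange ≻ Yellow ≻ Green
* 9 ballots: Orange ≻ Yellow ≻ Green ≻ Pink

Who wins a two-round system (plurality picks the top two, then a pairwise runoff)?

Round 1 first-place votes: Orange 9, Pink 18, Green 16, Yellow 13. Pink and Green advance.
Runoff: Pink is ranked above Green on 23 ballots, Green above Pink on 33.

Green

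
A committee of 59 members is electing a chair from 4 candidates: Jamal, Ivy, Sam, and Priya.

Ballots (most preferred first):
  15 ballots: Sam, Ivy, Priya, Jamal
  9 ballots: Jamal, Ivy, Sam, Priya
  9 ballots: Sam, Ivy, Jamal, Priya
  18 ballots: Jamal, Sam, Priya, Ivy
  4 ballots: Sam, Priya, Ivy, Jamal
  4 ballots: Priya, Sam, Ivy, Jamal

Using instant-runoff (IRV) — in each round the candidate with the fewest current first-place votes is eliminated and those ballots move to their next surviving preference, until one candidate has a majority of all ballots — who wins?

Round 1: Jamal 27, Ivy 0, Sam 28, Priya 4. Ivy eliminated.
Round 2: Jamal 27, Sam 28, Priya 4. Priya eliminated.
Round 3: Jamal 27, Sam 32. Sam has a majority (≥30).

Sam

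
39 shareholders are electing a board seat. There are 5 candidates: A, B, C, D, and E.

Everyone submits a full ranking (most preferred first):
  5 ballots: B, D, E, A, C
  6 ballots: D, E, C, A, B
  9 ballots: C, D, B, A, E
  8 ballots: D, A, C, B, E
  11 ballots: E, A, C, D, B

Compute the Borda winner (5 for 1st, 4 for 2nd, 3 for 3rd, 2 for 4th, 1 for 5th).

D

A: 5×2 + 6×2 + 9×2 + 8×4 + 11×4 = 116
B: 5×5 + 6×1 + 9×3 + 8×2 + 11×1 = 85
C: 5×1 + 6×3 + 9×5 + 8×3 + 11×3 = 125
D: 5×4 + 6×5 + 9×4 + 8×5 + 11×2 = 148
E: 5×3 + 6×4 + 9×1 + 8×1 + 11×5 = 111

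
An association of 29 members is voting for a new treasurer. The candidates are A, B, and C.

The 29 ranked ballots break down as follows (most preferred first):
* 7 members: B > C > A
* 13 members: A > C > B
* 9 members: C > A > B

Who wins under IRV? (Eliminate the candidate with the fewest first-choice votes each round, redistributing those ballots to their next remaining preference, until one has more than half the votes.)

Round 1: A 13, B 7, C 9. B eliminated.
Round 2: A 13, C 16. C has a majority (≥15).

C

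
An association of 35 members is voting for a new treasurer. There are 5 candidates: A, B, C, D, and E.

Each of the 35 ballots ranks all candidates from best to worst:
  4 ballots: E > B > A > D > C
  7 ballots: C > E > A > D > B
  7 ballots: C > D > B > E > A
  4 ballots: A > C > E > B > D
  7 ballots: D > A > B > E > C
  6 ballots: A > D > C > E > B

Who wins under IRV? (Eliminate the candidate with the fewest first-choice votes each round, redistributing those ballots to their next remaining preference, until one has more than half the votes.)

Round 1: A 10, B 0, C 14, D 7, E 4. B eliminated.
Round 2: A 10, C 14, D 7, E 4. E eliminated.
Round 3: A 14, C 14, D 7. D eliminated.
Round 4: A 21, C 14. A has a majority (≥18).

A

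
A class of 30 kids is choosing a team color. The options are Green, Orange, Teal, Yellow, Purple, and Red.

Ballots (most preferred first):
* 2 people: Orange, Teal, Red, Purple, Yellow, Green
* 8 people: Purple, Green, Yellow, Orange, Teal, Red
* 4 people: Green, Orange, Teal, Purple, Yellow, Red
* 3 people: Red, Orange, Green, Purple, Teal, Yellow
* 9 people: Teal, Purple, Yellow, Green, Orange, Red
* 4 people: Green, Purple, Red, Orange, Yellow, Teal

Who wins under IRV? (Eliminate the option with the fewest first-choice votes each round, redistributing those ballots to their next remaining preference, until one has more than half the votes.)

Round 1: Green 8, Orange 2, Teal 9, Yellow 0, Purple 8, Red 3. Yellow eliminated.
Round 2: Green 8, Orange 2, Teal 9, Purple 8, Red 3. Orange eliminated.
Round 3: Green 8, Teal 11, Purple 8, Red 3. Red eliminated.
Round 4: Green 11, Teal 11, Purple 8. Purple eliminated.
Round 5: Green 19, Teal 11. Green has a majority (≥16).

Green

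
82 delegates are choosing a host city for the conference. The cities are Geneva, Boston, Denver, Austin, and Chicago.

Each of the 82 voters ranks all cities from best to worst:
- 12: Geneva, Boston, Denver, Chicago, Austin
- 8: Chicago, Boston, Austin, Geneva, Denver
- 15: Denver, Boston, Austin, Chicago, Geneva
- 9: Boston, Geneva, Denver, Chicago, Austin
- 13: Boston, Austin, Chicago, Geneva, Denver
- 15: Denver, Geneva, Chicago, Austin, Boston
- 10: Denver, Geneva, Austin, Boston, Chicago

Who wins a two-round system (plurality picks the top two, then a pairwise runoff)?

Round 1 first-place votes: Geneva 12, Boston 22, Denver 40, Austin 0, Chicago 8. Denver and Boston advance.
Runoff: Denver is ranked above Boston on 40 ballots, Boston above Denver on 42.

Boston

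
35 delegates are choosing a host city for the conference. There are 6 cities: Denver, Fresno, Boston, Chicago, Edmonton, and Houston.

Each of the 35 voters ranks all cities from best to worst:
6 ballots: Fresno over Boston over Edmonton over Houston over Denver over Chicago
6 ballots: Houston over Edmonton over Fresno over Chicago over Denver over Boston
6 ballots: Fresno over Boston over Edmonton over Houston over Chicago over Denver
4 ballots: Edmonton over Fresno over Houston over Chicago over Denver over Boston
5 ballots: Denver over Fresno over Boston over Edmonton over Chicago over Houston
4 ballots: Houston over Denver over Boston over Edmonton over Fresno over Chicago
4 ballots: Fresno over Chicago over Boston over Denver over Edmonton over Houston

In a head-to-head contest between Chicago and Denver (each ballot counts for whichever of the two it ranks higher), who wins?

Chicago is ranked above Denver on 20 ballots; Denver above Chicago on 15.

Chicago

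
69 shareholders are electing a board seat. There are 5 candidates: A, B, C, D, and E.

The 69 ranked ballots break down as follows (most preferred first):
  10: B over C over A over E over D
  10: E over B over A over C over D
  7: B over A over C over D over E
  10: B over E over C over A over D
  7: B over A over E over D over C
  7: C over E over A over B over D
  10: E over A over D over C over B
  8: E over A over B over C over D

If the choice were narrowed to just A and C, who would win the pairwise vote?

A is ranked above C on 42 ballots; C above A on 27.

A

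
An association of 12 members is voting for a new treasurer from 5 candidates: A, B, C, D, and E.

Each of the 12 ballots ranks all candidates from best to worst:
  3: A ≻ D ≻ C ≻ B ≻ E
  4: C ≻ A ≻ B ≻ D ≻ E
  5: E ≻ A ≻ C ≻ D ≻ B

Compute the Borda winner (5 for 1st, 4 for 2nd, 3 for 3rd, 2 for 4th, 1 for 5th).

A

A: 3×5 + 4×4 + 5×4 = 51
B: 3×2 + 4×3 + 5×1 = 23
C: 3×3 + 4×5 + 5×3 = 44
D: 3×4 + 4×2 + 5×2 = 30
E: 3×1 + 4×1 + 5×5 = 32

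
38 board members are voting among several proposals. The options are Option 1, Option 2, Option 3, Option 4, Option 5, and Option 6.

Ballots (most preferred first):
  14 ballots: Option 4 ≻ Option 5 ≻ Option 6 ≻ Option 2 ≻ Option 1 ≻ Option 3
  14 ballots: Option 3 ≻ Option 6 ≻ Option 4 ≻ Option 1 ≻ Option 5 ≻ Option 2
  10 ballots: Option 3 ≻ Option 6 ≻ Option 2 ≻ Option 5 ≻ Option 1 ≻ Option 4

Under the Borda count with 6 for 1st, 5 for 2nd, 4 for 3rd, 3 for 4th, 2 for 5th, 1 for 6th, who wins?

Option 1: 14×2 + 14×3 + 10×2 = 90
Option 2: 14×3 + 14×1 + 10×4 = 96
Option 3: 14×1 + 14×6 + 10×6 = 158
Option 4: 14×6 + 14×4 + 10×1 = 150
Option 5: 14×5 + 14×2 + 10×3 = 128
Option 6: 14×4 + 14×5 + 10×5 = 176

Option 6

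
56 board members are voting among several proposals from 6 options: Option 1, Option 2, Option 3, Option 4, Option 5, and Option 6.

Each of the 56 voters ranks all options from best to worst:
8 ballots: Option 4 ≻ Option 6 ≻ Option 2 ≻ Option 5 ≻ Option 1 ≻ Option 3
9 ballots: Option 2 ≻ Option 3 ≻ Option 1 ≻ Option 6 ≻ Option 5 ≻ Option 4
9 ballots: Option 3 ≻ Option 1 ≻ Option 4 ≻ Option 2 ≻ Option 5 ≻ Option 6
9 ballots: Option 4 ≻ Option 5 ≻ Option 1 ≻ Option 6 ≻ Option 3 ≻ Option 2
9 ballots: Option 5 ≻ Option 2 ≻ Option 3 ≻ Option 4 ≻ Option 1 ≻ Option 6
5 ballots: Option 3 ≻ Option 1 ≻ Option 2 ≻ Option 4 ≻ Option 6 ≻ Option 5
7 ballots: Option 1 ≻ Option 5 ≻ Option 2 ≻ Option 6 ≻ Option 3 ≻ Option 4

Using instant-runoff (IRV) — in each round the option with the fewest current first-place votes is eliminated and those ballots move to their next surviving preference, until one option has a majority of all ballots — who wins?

Round 1: Option 1 7, Option 2 9, Option 3 14, Option 4 17, Option 5 9, Option 6 0. Option 6 eliminated.
Round 2: Option 1 7, Option 2 9, Option 3 14, Option 4 17, Option 5 9. Option 1 eliminated.
Round 3: Option 2 9, Option 3 14, Option 4 17, Option 5 16. Option 2 eliminated.
Round 4: Option 3 23, Option 4 17, Option 5 16. Option 5 eliminated.
Round 5: Option 3 39, Option 4 17. Option 3 has a majority (≥29).

Option 3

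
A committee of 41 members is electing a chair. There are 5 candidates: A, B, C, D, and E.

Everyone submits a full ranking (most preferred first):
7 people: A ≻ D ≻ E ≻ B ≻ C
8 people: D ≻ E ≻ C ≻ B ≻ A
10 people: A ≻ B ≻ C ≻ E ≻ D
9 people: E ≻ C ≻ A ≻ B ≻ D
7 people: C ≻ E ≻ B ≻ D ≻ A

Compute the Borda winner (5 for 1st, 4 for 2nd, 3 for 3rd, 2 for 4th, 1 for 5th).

E

A: 7×5 + 8×1 + 10×5 + 9×3 + 7×1 = 127
B: 7×2 + 8×2 + 10×4 + 9×2 + 7×3 = 109
C: 7×1 + 8×3 + 10×3 + 9×4 + 7×5 = 132
D: 7×4 + 8×5 + 10×1 + 9×1 + 7×2 = 101
E: 7×3 + 8×4 + 10×2 + 9×5 + 7×4 = 146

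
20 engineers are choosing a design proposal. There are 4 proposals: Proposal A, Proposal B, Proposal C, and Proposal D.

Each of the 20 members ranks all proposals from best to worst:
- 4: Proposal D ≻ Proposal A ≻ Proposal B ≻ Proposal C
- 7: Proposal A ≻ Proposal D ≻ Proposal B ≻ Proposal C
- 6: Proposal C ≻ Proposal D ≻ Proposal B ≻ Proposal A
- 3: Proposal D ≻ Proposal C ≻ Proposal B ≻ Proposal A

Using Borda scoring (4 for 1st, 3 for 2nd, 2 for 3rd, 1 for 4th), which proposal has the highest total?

Proposal D

Proposal A: 4×3 + 7×4 + 6×1 + 3×1 = 49
Proposal B: 4×2 + 7×2 + 6×2 + 3×2 = 40
Proposal C: 4×1 + 7×1 + 6×4 + 3×3 = 44
Proposal D: 4×4 + 7×3 + 6×3 + 3×4 = 67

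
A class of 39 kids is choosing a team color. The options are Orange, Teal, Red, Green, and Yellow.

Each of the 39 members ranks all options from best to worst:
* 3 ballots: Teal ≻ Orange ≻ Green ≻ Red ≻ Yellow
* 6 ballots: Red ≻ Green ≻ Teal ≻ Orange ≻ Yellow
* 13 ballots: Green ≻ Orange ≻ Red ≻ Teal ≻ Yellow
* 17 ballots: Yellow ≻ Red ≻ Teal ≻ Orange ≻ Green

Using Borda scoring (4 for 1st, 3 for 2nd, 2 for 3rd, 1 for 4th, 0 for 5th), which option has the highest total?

Orange: 3×3 + 6×1 + 13×3 + 17×1 = 71
Teal: 3×4 + 6×2 + 13×1 + 17×2 = 71
Red: 3×1 + 6×4 + 13×2 + 17×3 = 104
Green: 3×2 + 6×3 + 13×4 + 17×0 = 76
Yellow: 3×0 + 6×0 + 13×0 + 17×4 = 68

Red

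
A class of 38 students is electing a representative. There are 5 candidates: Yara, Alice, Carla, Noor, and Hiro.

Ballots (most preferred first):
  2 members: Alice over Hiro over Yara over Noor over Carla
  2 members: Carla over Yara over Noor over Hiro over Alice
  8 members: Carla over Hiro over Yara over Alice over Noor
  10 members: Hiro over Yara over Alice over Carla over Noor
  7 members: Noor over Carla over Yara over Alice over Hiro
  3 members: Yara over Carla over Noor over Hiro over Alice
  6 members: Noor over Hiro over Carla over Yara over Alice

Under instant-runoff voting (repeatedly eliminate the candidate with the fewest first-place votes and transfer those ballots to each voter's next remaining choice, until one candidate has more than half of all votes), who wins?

Round 1: Yara 3, Alice 2, Carla 10, Noor 13, Hiro 10. Alice eliminated.
Round 2: Yara 3, Carla 10, Noor 13, Hiro 12. Yara eliminated.
Round 3: Carla 13, Noor 13, Hiro 12. Hiro eliminated.
Round 4: Carla 23, Noor 15. Carla has a majority (≥20).

Carla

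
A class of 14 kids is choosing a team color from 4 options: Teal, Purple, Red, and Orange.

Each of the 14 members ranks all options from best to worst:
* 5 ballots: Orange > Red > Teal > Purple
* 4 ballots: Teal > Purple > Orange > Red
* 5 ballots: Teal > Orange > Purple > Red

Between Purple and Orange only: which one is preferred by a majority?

Purple is ranked above Orange on 4 ballots; Orange above Purple on 10.

Orange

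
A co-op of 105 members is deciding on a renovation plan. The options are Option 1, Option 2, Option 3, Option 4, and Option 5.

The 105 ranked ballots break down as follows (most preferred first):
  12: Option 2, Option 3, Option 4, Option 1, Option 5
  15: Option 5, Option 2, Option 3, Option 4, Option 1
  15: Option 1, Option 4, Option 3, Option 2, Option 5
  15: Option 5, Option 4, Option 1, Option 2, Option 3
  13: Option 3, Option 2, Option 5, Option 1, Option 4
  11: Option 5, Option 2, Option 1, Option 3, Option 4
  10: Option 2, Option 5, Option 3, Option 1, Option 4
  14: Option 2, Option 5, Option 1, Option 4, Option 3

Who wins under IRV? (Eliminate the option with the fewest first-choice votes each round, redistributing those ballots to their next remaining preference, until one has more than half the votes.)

Round 1: Option 1 15, Option 2 36, Option 3 13, Option 4 0, Option 5 41. Option 4 eliminated.
Round 2: Option 1 15, Option 2 36, Option 3 13, Option 5 41. Option 3 eliminated.
Round 3: Option 1 15, Option 2 49, Option 5 41. Option 1 eliminated.
Round 4: Option 2 64, Option 5 41. Option 2 has a majority (≥53).

Option 2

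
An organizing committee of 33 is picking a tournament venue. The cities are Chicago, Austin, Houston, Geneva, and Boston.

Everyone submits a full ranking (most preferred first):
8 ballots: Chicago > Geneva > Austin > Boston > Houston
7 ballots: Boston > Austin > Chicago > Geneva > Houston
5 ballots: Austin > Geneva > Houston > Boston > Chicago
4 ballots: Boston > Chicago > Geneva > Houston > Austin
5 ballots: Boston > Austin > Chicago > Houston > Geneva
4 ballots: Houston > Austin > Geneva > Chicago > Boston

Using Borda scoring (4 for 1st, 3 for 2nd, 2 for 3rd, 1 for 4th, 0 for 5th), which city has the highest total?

Chicago: 8×4 + 7×2 + 5×0 + 4×3 + 5×2 + 4×1 = 72
Austin: 8×2 + 7×3 + 5×4 + 4×0 + 5×3 + 4×3 = 84
Houston: 8×0 + 7×0 + 5×2 + 4×1 + 5×1 + 4×4 = 35
Geneva: 8×3 + 7×1 + 5×3 + 4×2 + 5×0 + 4×2 = 62
Boston: 8×1 + 7×4 + 5×1 + 4×4 + 5×4 + 4×0 = 77

Austin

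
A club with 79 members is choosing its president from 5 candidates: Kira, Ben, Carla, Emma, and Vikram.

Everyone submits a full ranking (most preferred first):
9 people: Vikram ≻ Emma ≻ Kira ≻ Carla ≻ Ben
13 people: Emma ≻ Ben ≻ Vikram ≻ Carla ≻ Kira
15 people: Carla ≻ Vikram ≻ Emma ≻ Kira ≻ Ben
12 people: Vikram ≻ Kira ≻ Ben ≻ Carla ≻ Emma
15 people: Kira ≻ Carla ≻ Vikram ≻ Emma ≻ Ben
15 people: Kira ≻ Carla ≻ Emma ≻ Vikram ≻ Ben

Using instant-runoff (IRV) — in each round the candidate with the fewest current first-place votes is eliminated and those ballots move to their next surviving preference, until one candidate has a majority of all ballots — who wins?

Vikram

Round 1: Kira 30, Ben 0, Carla 15, Emma 13, Vikram 21. Ben eliminated.
Round 2: Kira 30, Carla 15, Emma 13, Vikram 21. Emma eliminated.
Round 3: Kira 30, Carla 15, Vikram 34. Carla eliminated.
Round 4: Kira 30, Vikram 49. Vikram has a majority (≥40).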